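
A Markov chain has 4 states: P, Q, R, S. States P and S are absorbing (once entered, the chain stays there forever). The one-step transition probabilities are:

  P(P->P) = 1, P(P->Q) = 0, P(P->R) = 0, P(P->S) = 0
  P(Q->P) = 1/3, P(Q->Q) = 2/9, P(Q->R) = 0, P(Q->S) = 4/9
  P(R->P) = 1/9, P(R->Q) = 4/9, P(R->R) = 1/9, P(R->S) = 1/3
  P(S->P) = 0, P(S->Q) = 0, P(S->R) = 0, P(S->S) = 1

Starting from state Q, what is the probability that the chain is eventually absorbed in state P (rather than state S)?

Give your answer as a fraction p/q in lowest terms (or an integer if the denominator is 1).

Answer: 3/7

Derivation:
Let a_i = P(absorbed in P | start in state i).
Boundary conditions: a_P = 1, a_S = 0.
For each transient state i, a_i = sum_j P(i->j) * a_j:
  a_Q = 1/3*a_P + 2/9*a_Q + 0*a_R + 4/9*a_S
  a_R = 1/9*a_P + 4/9*a_Q + 1/9*a_R + 1/3*a_S

Substituting a_P = 1 and a_S = 0, rearrange to (I - Q) a = r where r[i] = P(i -> P):
  [7/9, 0] . (a_Q, a_R) = 1/3
  [-4/9, 8/9] . (a_Q, a_R) = 1/9

Solving yields:
  a_Q = 3/7
  a_R = 19/56

Starting state is Q, so the absorption probability is a_Q = 3/7.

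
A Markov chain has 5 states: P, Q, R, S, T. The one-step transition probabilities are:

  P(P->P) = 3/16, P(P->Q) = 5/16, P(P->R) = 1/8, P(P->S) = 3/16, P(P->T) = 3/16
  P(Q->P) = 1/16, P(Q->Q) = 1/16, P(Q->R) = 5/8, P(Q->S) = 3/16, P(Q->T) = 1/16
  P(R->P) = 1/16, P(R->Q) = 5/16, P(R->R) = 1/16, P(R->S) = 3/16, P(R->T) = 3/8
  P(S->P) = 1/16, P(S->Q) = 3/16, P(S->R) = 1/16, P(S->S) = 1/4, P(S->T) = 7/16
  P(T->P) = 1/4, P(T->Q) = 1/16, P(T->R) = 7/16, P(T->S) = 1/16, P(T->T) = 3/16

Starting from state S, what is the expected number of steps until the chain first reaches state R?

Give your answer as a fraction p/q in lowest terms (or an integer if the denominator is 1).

Let h_i = expected steps to first reach R from state i.
Boundary: h_R = 0.
First-step equations for the other states:
  h_P = 1 + 3/16*h_P + 5/16*h_Q + 1/8*h_R + 3/16*h_S + 3/16*h_T
  h_Q = 1 + 1/16*h_P + 1/16*h_Q + 5/8*h_R + 3/16*h_S + 1/16*h_T
  h_S = 1 + 1/16*h_P + 3/16*h_Q + 1/16*h_R + 1/4*h_S + 7/16*h_T
  h_T = 1 + 1/4*h_P + 1/16*h_Q + 7/16*h_R + 1/16*h_S + 3/16*h_T

Substituting h_R = 0 and rearranging gives the linear system (I - Q) h = 1:
  [13/16, -5/16, -3/16, -3/16] . (h_P, h_Q, h_S, h_T) = 1
  [-1/16, 15/16, -3/16, -1/16] . (h_P, h_Q, h_S, h_T) = 1
  [-1/16, -3/16, 3/4, -7/16] . (h_P, h_Q, h_S, h_T) = 1
  [-1/4, -1/16, -1/16, 13/16] . (h_P, h_Q, h_S, h_T) = 1

Solving yields:
  h_P = 12928/3549
  h_Q = 8048/3549
  h_S = 1952/507
  h_T = 10016/3549

Starting state is S, so the expected hitting time is h_S = 1952/507.

Answer: 1952/507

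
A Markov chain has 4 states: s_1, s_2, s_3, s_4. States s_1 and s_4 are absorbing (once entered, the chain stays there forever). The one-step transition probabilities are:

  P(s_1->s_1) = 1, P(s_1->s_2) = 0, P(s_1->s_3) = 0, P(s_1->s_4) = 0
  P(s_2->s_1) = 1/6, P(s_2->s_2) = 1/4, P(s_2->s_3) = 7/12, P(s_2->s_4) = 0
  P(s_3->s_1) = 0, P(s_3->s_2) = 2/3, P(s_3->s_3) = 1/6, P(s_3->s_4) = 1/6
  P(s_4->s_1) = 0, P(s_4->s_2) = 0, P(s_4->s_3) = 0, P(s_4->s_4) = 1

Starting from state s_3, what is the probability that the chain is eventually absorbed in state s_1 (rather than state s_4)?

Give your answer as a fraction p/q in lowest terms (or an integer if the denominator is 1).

Let a_i = P(absorbed in s_1 | start in state i).
Boundary conditions: a_s_1 = 1, a_s_4 = 0.
For each transient state i, a_i = sum_j P(i->j) * a_j:
  a_s_2 = 1/6*a_s_1 + 1/4*a_s_2 + 7/12*a_s_3 + 0*a_s_4
  a_s_3 = 0*a_s_1 + 2/3*a_s_2 + 1/6*a_s_3 + 1/6*a_s_4

Substituting a_s_1 = 1 and a_s_4 = 0, rearrange to (I - Q) a = r where r[i] = P(i -> s_1):
  [3/4, -7/12] . (a_s_2, a_s_3) = 1/6
  [-2/3, 5/6] . (a_s_2, a_s_3) = 0

Solving yields:
  a_s_2 = 10/17
  a_s_3 = 8/17

Starting state is s_3, so the absorption probability is a_s_3 = 8/17.

Answer: 8/17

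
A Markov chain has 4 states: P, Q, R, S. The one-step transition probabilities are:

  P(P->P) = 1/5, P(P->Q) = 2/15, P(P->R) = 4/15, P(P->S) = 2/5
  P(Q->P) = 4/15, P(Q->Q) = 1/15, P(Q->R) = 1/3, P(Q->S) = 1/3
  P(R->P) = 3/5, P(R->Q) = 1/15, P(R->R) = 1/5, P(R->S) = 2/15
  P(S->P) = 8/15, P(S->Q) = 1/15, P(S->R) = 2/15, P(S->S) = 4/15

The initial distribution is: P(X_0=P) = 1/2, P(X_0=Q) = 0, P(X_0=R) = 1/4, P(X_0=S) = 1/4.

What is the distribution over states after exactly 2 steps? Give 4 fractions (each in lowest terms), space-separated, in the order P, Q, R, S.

Answer: 59/150 83/900 197/900 133/450

Derivation:
Propagating the distribution step by step (d_{t+1} = d_t * P):
d_0 = (P=1/2, Q=0, R=1/4, S=1/4)
  d_1[P] = 1/2*1/5 + 0*4/15 + 1/4*3/5 + 1/4*8/15 = 23/60
  d_1[Q] = 1/2*2/15 + 0*1/15 + 1/4*1/15 + 1/4*1/15 = 1/10
  d_1[R] = 1/2*4/15 + 0*1/3 + 1/4*1/5 + 1/4*2/15 = 13/60
  d_1[S] = 1/2*2/5 + 0*1/3 + 1/4*2/15 + 1/4*4/15 = 3/10
d_1 = (P=23/60, Q=1/10, R=13/60, S=3/10)
  d_2[P] = 23/60*1/5 + 1/10*4/15 + 13/60*3/5 + 3/10*8/15 = 59/150
  d_2[Q] = 23/60*2/15 + 1/10*1/15 + 13/60*1/15 + 3/10*1/15 = 83/900
  d_2[R] = 23/60*4/15 + 1/10*1/3 + 13/60*1/5 + 3/10*2/15 = 197/900
  d_2[S] = 23/60*2/5 + 1/10*1/3 + 13/60*2/15 + 3/10*4/15 = 133/450
d_2 = (P=59/150, Q=83/900, R=197/900, S=133/450)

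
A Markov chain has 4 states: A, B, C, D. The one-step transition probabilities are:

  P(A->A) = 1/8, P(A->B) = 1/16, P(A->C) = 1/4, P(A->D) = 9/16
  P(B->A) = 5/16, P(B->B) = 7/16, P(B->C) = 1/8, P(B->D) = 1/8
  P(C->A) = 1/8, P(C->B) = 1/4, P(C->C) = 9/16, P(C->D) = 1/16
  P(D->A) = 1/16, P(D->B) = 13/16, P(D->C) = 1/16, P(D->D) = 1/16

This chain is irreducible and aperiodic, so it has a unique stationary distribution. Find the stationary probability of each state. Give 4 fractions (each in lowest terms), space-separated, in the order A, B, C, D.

The stationary distribution satisfies pi = pi * P, i.e.:
  pi_A = 1/8*pi_A + 5/16*pi_B + 1/8*pi_C + 1/16*pi_D
  pi_B = 1/16*pi_A + 7/16*pi_B + 1/4*pi_C + 13/16*pi_D
  pi_C = 1/4*pi_A + 1/8*pi_B + 9/16*pi_C + 1/16*pi_D
  pi_D = 9/16*pi_A + 1/8*pi_B + 1/16*pi_C + 1/16*pi_D
with normalization: pi_A + pi_B + pi_C + pi_D = 1.

Using the first 3 balance equations plus normalization, the linear system A*pi = b is:
  [-7/8, 5/16, 1/8, 1/16] . pi = 0
  [1/16, -9/16, 1/4, 13/16] . pi = 0
  [1/4, 1/8, -7/16, 1/16] . pi = 0
  [1, 1, 1, 1] . pi = 1

Solving yields:
  pi_A = 200/1071
  pi_B = 139/357
  pi_C = 29/119
  pi_D = 193/1071

Verification (pi * P):
  200/1071*1/8 + 139/357*5/16 + 29/119*1/8 + 193/1071*1/16 = 200/1071 = pi_A  (ok)
  200/1071*1/16 + 139/357*7/16 + 29/119*1/4 + 193/1071*13/16 = 139/357 = pi_B  (ok)
  200/1071*1/4 + 139/357*1/8 + 29/119*9/16 + 193/1071*1/16 = 29/119 = pi_C  (ok)
  200/1071*9/16 + 139/357*1/8 + 29/119*1/16 + 193/1071*1/16 = 193/1071 = pi_D  (ok)

Answer: 200/1071 139/357 29/119 193/1071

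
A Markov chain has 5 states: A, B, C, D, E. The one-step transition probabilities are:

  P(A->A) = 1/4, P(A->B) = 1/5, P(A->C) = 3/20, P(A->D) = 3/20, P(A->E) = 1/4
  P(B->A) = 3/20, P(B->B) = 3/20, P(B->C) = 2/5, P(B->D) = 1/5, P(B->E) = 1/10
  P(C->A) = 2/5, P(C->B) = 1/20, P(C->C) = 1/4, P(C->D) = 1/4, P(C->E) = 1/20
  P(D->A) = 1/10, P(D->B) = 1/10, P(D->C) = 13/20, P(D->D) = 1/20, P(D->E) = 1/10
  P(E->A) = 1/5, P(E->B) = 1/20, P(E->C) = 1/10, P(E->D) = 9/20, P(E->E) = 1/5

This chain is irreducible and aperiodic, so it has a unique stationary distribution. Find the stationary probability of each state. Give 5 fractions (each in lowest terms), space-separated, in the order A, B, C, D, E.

The stationary distribution satisfies pi = pi * P, i.e.:
  pi_A = 1/4*pi_A + 3/20*pi_B + 2/5*pi_C + 1/10*pi_D + 1/5*pi_E
  pi_B = 1/5*pi_A + 3/20*pi_B + 1/20*pi_C + 1/10*pi_D + 1/20*pi_E
  pi_C = 3/20*pi_A + 2/5*pi_B + 1/4*pi_C + 13/20*pi_D + 1/10*pi_E
  pi_D = 3/20*pi_A + 1/5*pi_B + 1/4*pi_C + 1/20*pi_D + 9/20*pi_E
  pi_E = 1/4*pi_A + 1/10*pi_B + 1/20*pi_C + 1/10*pi_D + 1/5*pi_E
with normalization: pi_A + pi_B + pi_C + pi_D + pi_E = 1.

Using the first 4 balance equations plus normalization, the linear system A*pi = b is:
  [-3/4, 3/20, 2/5, 1/10, 1/5] . pi = 0
  [1/5, -17/20, 1/20, 1/10, 1/20] . pi = 0
  [3/20, 2/5, -3/4, 13/20, 1/10] . pi = 0
  [3/20, 1/5, 1/4, -19/20, 9/20] . pi = 0
  [1, 1, 1, 1, 1] . pi = 1

Solving yields:
  pi_A = 44077/178399
  pi_B = 19297/178399
  pi_C = 54149/178399
  pi_D = 36716/178399
  pi_E = 24160/178399

Verification (pi * P):
  44077/178399*1/4 + 19297/178399*3/20 + 54149/178399*2/5 + 36716/178399*1/10 + 24160/178399*1/5 = 44077/178399 = pi_A  (ok)
  44077/178399*1/5 + 19297/178399*3/20 + 54149/178399*1/20 + 36716/178399*1/10 + 24160/178399*1/20 = 19297/178399 = pi_B  (ok)
  44077/178399*3/20 + 19297/178399*2/5 + 54149/178399*1/4 + 36716/178399*13/20 + 24160/178399*1/10 = 54149/178399 = pi_C  (ok)
  44077/178399*3/20 + 19297/178399*1/5 + 54149/178399*1/4 + 36716/178399*1/20 + 24160/178399*9/20 = 36716/178399 = pi_D  (ok)
  44077/178399*1/4 + 19297/178399*1/10 + 54149/178399*1/20 + 36716/178399*1/10 + 24160/178399*1/5 = 24160/178399 = pi_E  (ok)

Answer: 44077/178399 19297/178399 54149/178399 36716/178399 24160/178399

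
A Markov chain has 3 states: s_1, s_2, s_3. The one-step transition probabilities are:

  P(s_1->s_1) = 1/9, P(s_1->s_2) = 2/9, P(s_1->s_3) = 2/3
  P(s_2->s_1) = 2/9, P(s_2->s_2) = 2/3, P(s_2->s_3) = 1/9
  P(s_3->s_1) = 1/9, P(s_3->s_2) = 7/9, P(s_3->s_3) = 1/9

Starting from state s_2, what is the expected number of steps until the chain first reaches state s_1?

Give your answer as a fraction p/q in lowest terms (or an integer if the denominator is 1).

Answer: 81/17

Derivation:
Let h_i = expected steps to first reach s_1 from state i.
Boundary: h_s_1 = 0.
First-step equations for the other states:
  h_s_2 = 1 + 2/9*h_s_1 + 2/3*h_s_2 + 1/9*h_s_3
  h_s_3 = 1 + 1/9*h_s_1 + 7/9*h_s_2 + 1/9*h_s_3

Substituting h_s_1 = 0 and rearranging gives the linear system (I - Q) h = 1:
  [1/3, -1/9] . (h_s_2, h_s_3) = 1
  [-7/9, 8/9] . (h_s_2, h_s_3) = 1

Solving yields:
  h_s_2 = 81/17
  h_s_3 = 90/17

Starting state is s_2, so the expected hitting time is h_s_2 = 81/17.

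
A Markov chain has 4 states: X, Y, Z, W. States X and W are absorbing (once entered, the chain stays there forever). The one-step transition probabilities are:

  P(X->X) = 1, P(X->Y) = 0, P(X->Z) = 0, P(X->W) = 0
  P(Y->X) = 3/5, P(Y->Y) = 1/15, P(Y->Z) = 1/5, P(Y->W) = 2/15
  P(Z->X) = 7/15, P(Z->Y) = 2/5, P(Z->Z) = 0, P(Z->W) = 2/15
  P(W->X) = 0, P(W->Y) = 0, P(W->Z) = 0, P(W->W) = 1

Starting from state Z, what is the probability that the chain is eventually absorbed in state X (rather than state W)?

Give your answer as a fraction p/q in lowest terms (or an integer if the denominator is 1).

Answer: 19/24

Derivation:
Let a_i = P(absorbed in X | start in state i).
Boundary conditions: a_X = 1, a_W = 0.
For each transient state i, a_i = sum_j P(i->j) * a_j:
  a_Y = 3/5*a_X + 1/15*a_Y + 1/5*a_Z + 2/15*a_W
  a_Z = 7/15*a_X + 2/5*a_Y + 0*a_Z + 2/15*a_W

Substituting a_X = 1 and a_W = 0, rearrange to (I - Q) a = r where r[i] = P(i -> X):
  [14/15, -1/5] . (a_Y, a_Z) = 3/5
  [-2/5, 1] . (a_Y, a_Z) = 7/15

Solving yields:
  a_Y = 13/16
  a_Z = 19/24

Starting state is Z, so the absorption probability is a_Z = 19/24.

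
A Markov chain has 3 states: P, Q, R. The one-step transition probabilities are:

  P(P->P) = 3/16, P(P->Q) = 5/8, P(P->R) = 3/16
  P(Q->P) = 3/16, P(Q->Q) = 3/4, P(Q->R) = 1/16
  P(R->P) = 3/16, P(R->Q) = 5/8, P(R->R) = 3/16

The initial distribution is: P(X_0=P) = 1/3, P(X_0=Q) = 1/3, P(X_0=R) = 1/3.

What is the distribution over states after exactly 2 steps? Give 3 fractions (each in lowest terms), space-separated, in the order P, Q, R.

Answer: 3/16 17/24 5/48

Derivation:
Propagating the distribution step by step (d_{t+1} = d_t * P):
d_0 = (P=1/3, Q=1/3, R=1/3)
  d_1[P] = 1/3*3/16 + 1/3*3/16 + 1/3*3/16 = 3/16
  d_1[Q] = 1/3*5/8 + 1/3*3/4 + 1/3*5/8 = 2/3
  d_1[R] = 1/3*3/16 + 1/3*1/16 + 1/3*3/16 = 7/48
d_1 = (P=3/16, Q=2/3, R=7/48)
  d_2[P] = 3/16*3/16 + 2/3*3/16 + 7/48*3/16 = 3/16
  d_2[Q] = 3/16*5/8 + 2/3*3/4 + 7/48*5/8 = 17/24
  d_2[R] = 3/16*3/16 + 2/3*1/16 + 7/48*3/16 = 5/48
d_2 = (P=3/16, Q=17/24, R=5/48)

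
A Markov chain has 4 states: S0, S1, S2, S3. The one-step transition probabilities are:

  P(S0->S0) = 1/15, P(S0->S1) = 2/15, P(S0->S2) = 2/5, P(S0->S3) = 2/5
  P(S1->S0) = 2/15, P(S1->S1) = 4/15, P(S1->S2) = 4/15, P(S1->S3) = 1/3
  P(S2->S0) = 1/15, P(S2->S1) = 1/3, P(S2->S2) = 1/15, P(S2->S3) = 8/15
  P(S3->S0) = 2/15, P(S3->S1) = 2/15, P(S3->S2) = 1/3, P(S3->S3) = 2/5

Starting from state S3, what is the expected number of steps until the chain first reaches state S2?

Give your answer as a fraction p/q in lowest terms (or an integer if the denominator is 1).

Let h_i = expected steps to first reach S2 from state i.
Boundary: h_S2 = 0.
First-step equations for the other states:
  h_S0 = 1 + 1/15*h_S0 + 2/15*h_S1 + 2/5*h_S2 + 2/5*h_S3
  h_S1 = 1 + 2/15*h_S0 + 4/15*h_S1 + 4/15*h_S2 + 1/3*h_S3
  h_S3 = 1 + 2/15*h_S0 + 2/15*h_S1 + 1/3*h_S2 + 2/5*h_S3

Substituting h_S2 = 0 and rearranging gives the linear system (I - Q) h = 1:
  [14/15, -2/15, -2/5] . (h_S0, h_S1, h_S3) = 1
  [-2/15, 11/15, -1/3] . (h_S0, h_S1, h_S3) = 1
  [-2/15, -2/15, 3/5] . (h_S0, h_S1, h_S3) = 1

Solving yields:
  h_S0 = 2925/1034
  h_S1 = 1680/517
  h_S3 = 1560/517

Starting state is S3, so the expected hitting time is h_S3 = 1560/517.

Answer: 1560/517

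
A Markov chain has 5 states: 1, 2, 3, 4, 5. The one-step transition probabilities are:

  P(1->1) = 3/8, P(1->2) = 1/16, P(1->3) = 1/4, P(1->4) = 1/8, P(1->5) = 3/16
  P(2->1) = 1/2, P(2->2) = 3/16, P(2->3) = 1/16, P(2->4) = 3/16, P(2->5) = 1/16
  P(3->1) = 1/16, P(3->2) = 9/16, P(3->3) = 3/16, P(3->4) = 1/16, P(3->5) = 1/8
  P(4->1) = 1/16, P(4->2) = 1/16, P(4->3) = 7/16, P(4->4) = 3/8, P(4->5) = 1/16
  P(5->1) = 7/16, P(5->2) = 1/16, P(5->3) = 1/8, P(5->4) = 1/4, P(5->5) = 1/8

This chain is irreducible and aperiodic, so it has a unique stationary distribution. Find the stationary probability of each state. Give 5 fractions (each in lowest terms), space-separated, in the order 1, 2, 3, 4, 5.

The stationary distribution satisfies pi = pi * P, i.e.:
  pi_1 = 3/8*pi_1 + 1/2*pi_2 + 1/16*pi_3 + 1/16*pi_4 + 7/16*pi_5
  pi_2 = 1/16*pi_1 + 3/16*pi_2 + 9/16*pi_3 + 1/16*pi_4 + 1/16*pi_5
  pi_3 = 1/4*pi_1 + 1/16*pi_2 + 3/16*pi_3 + 7/16*pi_4 + 1/8*pi_5
  pi_4 = 1/8*pi_1 + 3/16*pi_2 + 1/16*pi_3 + 3/8*pi_4 + 1/4*pi_5
  pi_5 = 3/16*pi_1 + 1/16*pi_2 + 1/8*pi_3 + 1/16*pi_4 + 1/8*pi_5
with normalization: pi_1 + pi_2 + pi_3 + pi_4 + pi_5 = 1.

Using the first 4 balance equations plus normalization, the linear system A*pi = b is:
  [-5/8, 1/2, 1/16, 1/16, 7/16] . pi = 0
  [1/16, -13/16, 9/16, 1/16, 1/16] . pi = 0
  [1/4, 1/16, -13/16, 7/16, 1/8] . pi = 0
  [1/8, 3/16, 1/16, -5/8, 1/4] . pi = 0
  [1, 1, 1, 1, 1] . pi = 1

Solving yields:
  pi_1 = 15245/54286
  pi_2 = 10677/54286
  pi_3 = 11899/54286
  pi_4 = 5010/27143
  pi_5 = 6445/54286

Verification (pi * P):
  15245/54286*3/8 + 10677/54286*1/2 + 11899/54286*1/16 + 5010/27143*1/16 + 6445/54286*7/16 = 15245/54286 = pi_1  (ok)
  15245/54286*1/16 + 10677/54286*3/16 + 11899/54286*9/16 + 5010/27143*1/16 + 6445/54286*1/16 = 10677/54286 = pi_2  (ok)
  15245/54286*1/4 + 10677/54286*1/16 + 11899/54286*3/16 + 5010/27143*7/16 + 6445/54286*1/8 = 11899/54286 = pi_3  (ok)
  15245/54286*1/8 + 10677/54286*3/16 + 11899/54286*1/16 + 5010/27143*3/8 + 6445/54286*1/4 = 5010/27143 = pi_4  (ok)
  15245/54286*3/16 + 10677/54286*1/16 + 11899/54286*1/8 + 5010/27143*1/16 + 6445/54286*1/8 = 6445/54286 = pi_5  (ok)

Answer: 15245/54286 10677/54286 11899/54286 5010/27143 6445/54286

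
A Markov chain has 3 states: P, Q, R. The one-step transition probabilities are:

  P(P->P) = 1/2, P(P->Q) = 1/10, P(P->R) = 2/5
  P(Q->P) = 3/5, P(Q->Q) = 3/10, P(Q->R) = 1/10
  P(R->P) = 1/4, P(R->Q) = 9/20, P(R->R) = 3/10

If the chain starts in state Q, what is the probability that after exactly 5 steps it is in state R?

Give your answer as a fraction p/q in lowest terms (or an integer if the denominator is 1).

Computing P^5 by repeated multiplication:
P^1 =
  P: [1/2, 1/10, 2/5]
  Q: [3/5, 3/10, 1/10]
  R: [1/4, 9/20, 3/10]
P^2 =
  P: [41/100, 13/50, 33/100]
  Q: [101/200, 39/200, 3/10]
  R: [47/100, 59/200, 47/200]
P^3 =
  P: [887/2000, 107/400, 289/1000]
  Q: [889/2000, 61/250, 623/2000]
  R: [1883/4000, 193/800, 36/125]
P^4 =
  P: [909/2000, 5093/20000, 5817/20000]
  Q: [17861/40000, 10313/40000, 5913/20000]
  R: [3617/8000, 4981/20000, 11953/40000]
P^5 =
  P: [181101/400000, 101091/400000, 7363/25000]
  Q: [45187/100000, 102017/400000, 23447/80000]
  R: [360159/800000, 203519/800000, 118161/400000]

(P^5)[Q -> R] = 23447/80000

Answer: 23447/80000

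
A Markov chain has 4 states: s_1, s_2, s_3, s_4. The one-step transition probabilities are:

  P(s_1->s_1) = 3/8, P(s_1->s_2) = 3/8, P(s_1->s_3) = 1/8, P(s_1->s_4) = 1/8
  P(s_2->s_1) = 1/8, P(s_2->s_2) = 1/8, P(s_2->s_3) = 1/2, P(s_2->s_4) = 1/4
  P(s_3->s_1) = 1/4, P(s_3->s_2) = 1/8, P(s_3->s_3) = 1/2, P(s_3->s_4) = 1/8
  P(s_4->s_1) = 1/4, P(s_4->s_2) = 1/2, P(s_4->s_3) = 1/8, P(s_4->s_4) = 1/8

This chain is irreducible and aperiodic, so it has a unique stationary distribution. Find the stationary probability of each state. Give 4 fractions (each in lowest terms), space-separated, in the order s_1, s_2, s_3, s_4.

The stationary distribution satisfies pi = pi * P, i.e.:
  pi_s_1 = 3/8*pi_s_1 + 1/8*pi_s_2 + 1/4*pi_s_3 + 1/4*pi_s_4
  pi_s_2 = 3/8*pi_s_1 + 1/8*pi_s_2 + 1/8*pi_s_3 + 1/2*pi_s_4
  pi_s_3 = 1/8*pi_s_1 + 1/2*pi_s_2 + 1/2*pi_s_3 + 1/8*pi_s_4
  pi_s_4 = 1/8*pi_s_1 + 1/4*pi_s_2 + 1/8*pi_s_3 + 1/8*pi_s_4
with normalization: pi_s_1 + pi_s_2 + pi_s_3 + pi_s_4 = 1.

Using the first 3 balance equations plus normalization, the linear system A*pi = b is:
  [-5/8, 1/8, 1/4, 1/4] . pi = 0
  [3/8, -7/8, 1/8, 1/2] . pi = 0
  [1/8, 1/2, -1/2, 1/8] . pi = 0
  [1, 1, 1, 1] . pi = 1

Solving yields:
  pi_s_1 = 111/443
  pi_s_2 = 109/443
  pi_s_3 = 154/443
  pi_s_4 = 69/443

Verification (pi * P):
  111/443*3/8 + 109/443*1/8 + 154/443*1/4 + 69/443*1/4 = 111/443 = pi_s_1  (ok)
  111/443*3/8 + 109/443*1/8 + 154/443*1/8 + 69/443*1/2 = 109/443 = pi_s_2  (ok)
  111/443*1/8 + 109/443*1/2 + 154/443*1/2 + 69/443*1/8 = 154/443 = pi_s_3  (ok)
  111/443*1/8 + 109/443*1/4 + 154/443*1/8 + 69/443*1/8 = 69/443 = pi_s_4  (ok)

Answer: 111/443 109/443 154/443 69/443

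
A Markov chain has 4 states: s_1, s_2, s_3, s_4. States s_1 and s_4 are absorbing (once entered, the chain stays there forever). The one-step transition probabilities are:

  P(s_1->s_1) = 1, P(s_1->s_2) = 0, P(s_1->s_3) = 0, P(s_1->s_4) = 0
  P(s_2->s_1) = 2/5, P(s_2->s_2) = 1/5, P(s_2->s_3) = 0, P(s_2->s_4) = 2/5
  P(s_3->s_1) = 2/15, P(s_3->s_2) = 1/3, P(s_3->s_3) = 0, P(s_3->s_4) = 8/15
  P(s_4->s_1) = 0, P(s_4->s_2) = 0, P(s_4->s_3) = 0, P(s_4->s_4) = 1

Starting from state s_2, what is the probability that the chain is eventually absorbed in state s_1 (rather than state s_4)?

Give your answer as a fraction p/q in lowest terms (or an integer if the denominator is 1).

Let a_i = P(absorbed in s_1 | start in state i).
Boundary conditions: a_s_1 = 1, a_s_4 = 0.
For each transient state i, a_i = sum_j P(i->j) * a_j:
  a_s_2 = 2/5*a_s_1 + 1/5*a_s_2 + 0*a_s_3 + 2/5*a_s_4
  a_s_3 = 2/15*a_s_1 + 1/3*a_s_2 + 0*a_s_3 + 8/15*a_s_4

Substituting a_s_1 = 1 and a_s_4 = 0, rearrange to (I - Q) a = r where r[i] = P(i -> s_1):
  [4/5, 0] . (a_s_2, a_s_3) = 2/5
  [-1/3, 1] . (a_s_2, a_s_3) = 2/15

Solving yields:
  a_s_2 = 1/2
  a_s_3 = 3/10

Starting state is s_2, so the absorption probability is a_s_2 = 1/2.

Answer: 1/2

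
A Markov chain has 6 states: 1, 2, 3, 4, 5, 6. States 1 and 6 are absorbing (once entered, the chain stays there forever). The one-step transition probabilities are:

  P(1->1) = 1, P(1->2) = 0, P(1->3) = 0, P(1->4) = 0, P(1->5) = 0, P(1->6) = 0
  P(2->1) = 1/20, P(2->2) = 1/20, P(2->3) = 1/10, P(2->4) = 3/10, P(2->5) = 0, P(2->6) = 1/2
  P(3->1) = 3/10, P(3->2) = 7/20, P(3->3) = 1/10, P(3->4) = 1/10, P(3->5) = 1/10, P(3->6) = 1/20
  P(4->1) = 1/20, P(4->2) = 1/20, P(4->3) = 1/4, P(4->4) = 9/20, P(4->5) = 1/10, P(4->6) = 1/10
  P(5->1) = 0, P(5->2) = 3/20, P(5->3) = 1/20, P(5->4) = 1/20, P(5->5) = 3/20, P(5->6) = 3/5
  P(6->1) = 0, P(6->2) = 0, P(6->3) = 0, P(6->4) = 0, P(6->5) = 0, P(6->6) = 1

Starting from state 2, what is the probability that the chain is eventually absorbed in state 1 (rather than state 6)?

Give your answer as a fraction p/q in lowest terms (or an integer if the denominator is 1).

Answer: 2593/12558

Derivation:
Let a_i = P(absorbed in 1 | start in state i).
Boundary conditions: a_1 = 1, a_6 = 0.
For each transient state i, a_i = sum_j P(i->j) * a_j:
  a_2 = 1/20*a_1 + 1/20*a_2 + 1/10*a_3 + 3/10*a_4 + 0*a_5 + 1/2*a_6
  a_3 = 3/10*a_1 + 7/20*a_2 + 1/10*a_3 + 1/10*a_4 + 1/10*a_5 + 1/20*a_6
  a_4 = 1/20*a_1 + 1/20*a_2 + 1/4*a_3 + 9/20*a_4 + 1/10*a_5 + 1/10*a_6
  a_5 = 0*a_1 + 3/20*a_2 + 1/20*a_3 + 1/20*a_4 + 3/20*a_5 + 3/5*a_6

Substituting a_1 = 1 and a_6 = 0, rearrange to (I - Q) a = r where r[i] = P(i -> 1):
  [19/20, -1/10, -3/10, 0] . (a_2, a_3, a_4, a_5) = 1/20
  [-7/20, 9/10, -1/10, -1/10] . (a_2, a_3, a_4, a_5) = 3/10
  [-1/20, -1/4, 11/20, -1/10] . (a_2, a_3, a_4, a_5) = 1/20
  [-3/20, -1/20, -1/20, 17/20] . (a_2, a_3, a_4, a_5) = 0

Solving yields:
  a_2 = 2593/12558
  a_3 = 23105/50232
  a_4 = 16771/50232
  a_5 = 174/2093

Starting state is 2, so the absorption probability is a_2 = 2593/12558.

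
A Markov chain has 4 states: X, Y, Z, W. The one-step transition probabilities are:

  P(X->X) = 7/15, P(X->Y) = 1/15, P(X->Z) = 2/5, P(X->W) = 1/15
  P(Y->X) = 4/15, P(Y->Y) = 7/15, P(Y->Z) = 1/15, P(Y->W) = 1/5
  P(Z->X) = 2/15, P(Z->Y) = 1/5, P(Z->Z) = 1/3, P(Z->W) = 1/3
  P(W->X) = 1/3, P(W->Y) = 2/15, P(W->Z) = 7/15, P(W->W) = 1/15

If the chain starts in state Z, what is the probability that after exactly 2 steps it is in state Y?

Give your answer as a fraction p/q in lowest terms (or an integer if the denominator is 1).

Answer: 16/75

Derivation:
Computing P^2 by repeated multiplication:
P^1 =
  X: [7/15, 1/15, 2/5, 1/15]
  Y: [4/15, 7/15, 1/15, 1/5]
  Z: [2/15, 1/5, 1/3, 1/3]
  W: [1/3, 2/15, 7/15, 1/15]
P^2 =
  X: [14/45, 34/225, 16/45, 41/225]
  Y: [73/225, 62/225, 19/75, 11/75]
  Z: [61/225, 16/75, 1/3, 41/225]
  W: [62/225, 14/75, 74/225, 47/225]

(P^2)[Z -> Y] = 16/75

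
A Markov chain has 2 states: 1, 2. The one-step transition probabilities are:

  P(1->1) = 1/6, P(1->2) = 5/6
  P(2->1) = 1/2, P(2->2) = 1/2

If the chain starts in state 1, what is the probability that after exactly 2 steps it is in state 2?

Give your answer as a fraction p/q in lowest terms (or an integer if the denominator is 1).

Computing P^2 by repeated multiplication:
P^1 =
  1: [1/6, 5/6]
  2: [1/2, 1/2]
P^2 =
  1: [4/9, 5/9]
  2: [1/3, 2/3]

(P^2)[1 -> 2] = 5/9

Answer: 5/9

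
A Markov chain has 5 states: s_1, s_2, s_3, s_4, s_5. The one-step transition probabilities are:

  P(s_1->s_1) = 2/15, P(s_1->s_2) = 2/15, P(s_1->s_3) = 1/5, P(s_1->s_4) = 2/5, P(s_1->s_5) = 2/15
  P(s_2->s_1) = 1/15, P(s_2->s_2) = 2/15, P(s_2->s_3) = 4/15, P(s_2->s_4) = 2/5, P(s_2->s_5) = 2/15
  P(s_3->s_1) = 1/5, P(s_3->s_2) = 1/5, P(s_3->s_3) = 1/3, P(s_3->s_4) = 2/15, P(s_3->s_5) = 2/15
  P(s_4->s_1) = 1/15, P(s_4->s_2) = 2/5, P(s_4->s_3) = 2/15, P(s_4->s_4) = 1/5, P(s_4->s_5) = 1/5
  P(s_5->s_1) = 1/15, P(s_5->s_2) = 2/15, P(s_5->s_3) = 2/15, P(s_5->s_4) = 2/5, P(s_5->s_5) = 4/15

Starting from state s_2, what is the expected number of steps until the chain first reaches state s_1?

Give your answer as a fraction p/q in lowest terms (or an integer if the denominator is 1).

Answer: 11865/1139

Derivation:
Let h_i = expected steps to first reach s_1 from state i.
Boundary: h_s_1 = 0.
First-step equations for the other states:
  h_s_2 = 1 + 1/15*h_s_1 + 2/15*h_s_2 + 4/15*h_s_3 + 2/5*h_s_4 + 2/15*h_s_5
  h_s_3 = 1 + 1/5*h_s_1 + 1/5*h_s_2 + 1/3*h_s_3 + 2/15*h_s_4 + 2/15*h_s_5
  h_s_4 = 1 + 1/15*h_s_1 + 2/5*h_s_2 + 2/15*h_s_3 + 1/5*h_s_4 + 1/5*h_s_5
  h_s_5 = 1 + 1/15*h_s_1 + 2/15*h_s_2 + 2/15*h_s_3 + 2/5*h_s_4 + 4/15*h_s_5

Substituting h_s_1 = 0 and rearranging gives the linear system (I - Q) h = 1:
  [13/15, -4/15, -2/5, -2/15] . (h_s_2, h_s_3, h_s_4, h_s_5) = 1
  [-1/5, 2/3, -2/15, -2/15] . (h_s_2, h_s_3, h_s_4, h_s_5) = 1
  [-2/5, -2/15, 4/5, -1/5] . (h_s_2, h_s_3, h_s_4, h_s_5) = 1
  [-2/15, -2/15, -2/5, 11/15] . (h_s_2, h_s_3, h_s_4, h_s_5) = 1

Solving yields:
  h_s_2 = 11865/1139
  h_s_3 = 10110/1139
  h_s_4 = 12075/1139
  h_s_5 = 12135/1139

Starting state is s_2, so the expected hitting time is h_s_2 = 11865/1139.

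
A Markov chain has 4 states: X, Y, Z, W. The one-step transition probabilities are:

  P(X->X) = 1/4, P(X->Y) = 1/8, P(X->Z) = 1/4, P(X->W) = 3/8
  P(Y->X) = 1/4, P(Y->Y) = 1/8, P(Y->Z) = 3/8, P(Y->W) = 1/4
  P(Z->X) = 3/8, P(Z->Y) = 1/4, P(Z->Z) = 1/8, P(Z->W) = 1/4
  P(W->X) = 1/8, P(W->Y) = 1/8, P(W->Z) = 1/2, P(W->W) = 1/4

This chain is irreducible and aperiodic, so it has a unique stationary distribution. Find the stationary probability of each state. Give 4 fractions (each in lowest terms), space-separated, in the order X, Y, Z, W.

Answer: 166/657 107/657 199/657 185/657

Derivation:
The stationary distribution satisfies pi = pi * P, i.e.:
  pi_X = 1/4*pi_X + 1/4*pi_Y + 3/8*pi_Z + 1/8*pi_W
  pi_Y = 1/8*pi_X + 1/8*pi_Y + 1/4*pi_Z + 1/8*pi_W
  pi_Z = 1/4*pi_X + 3/8*pi_Y + 1/8*pi_Z + 1/2*pi_W
  pi_W = 3/8*pi_X + 1/4*pi_Y + 1/4*pi_Z + 1/4*pi_W
with normalization: pi_X + pi_Y + pi_Z + pi_W = 1.

Using the first 3 balance equations plus normalization, the linear system A*pi = b is:
  [-3/4, 1/4, 3/8, 1/8] . pi = 0
  [1/8, -7/8, 1/4, 1/8] . pi = 0
  [1/4, 3/8, -7/8, 1/2] . pi = 0
  [1, 1, 1, 1] . pi = 1

Solving yields:
  pi_X = 166/657
  pi_Y = 107/657
  pi_Z = 199/657
  pi_W = 185/657

Verification (pi * P):
  166/657*1/4 + 107/657*1/4 + 199/657*3/8 + 185/657*1/8 = 166/657 = pi_X  (ok)
  166/657*1/8 + 107/657*1/8 + 199/657*1/4 + 185/657*1/8 = 107/657 = pi_Y  (ok)
  166/657*1/4 + 107/657*3/8 + 199/657*1/8 + 185/657*1/2 = 199/657 = pi_Z  (ok)
  166/657*3/8 + 107/657*1/4 + 199/657*1/4 + 185/657*1/4 = 185/657 = pi_W  (ok)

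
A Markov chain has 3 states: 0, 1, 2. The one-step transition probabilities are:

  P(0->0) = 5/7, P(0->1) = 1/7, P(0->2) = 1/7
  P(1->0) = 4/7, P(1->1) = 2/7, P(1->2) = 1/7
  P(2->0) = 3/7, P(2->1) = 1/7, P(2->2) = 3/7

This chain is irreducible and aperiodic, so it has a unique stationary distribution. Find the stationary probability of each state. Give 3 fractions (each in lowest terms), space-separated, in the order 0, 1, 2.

Answer: 19/30 1/6 1/5

Derivation:
The stationary distribution satisfies pi = pi * P, i.e.:
  pi_0 = 5/7*pi_0 + 4/7*pi_1 + 3/7*pi_2
  pi_1 = 1/7*pi_0 + 2/7*pi_1 + 1/7*pi_2
  pi_2 = 1/7*pi_0 + 1/7*pi_1 + 3/7*pi_2
with normalization: pi_0 + pi_1 + pi_2 = 1.

Using the first 2 balance equations plus normalization, the linear system A*pi = b is:
  [-2/7, 4/7, 3/7] . pi = 0
  [1/7, -5/7, 1/7] . pi = 0
  [1, 1, 1] . pi = 1

Solving yields:
  pi_0 = 19/30
  pi_1 = 1/6
  pi_2 = 1/5

Verification (pi * P):
  19/30*5/7 + 1/6*4/7 + 1/5*3/7 = 19/30 = pi_0  (ok)
  19/30*1/7 + 1/6*2/7 + 1/5*1/7 = 1/6 = pi_1  (ok)
  19/30*1/7 + 1/6*1/7 + 1/5*3/7 = 1/5 = pi_2  (ok)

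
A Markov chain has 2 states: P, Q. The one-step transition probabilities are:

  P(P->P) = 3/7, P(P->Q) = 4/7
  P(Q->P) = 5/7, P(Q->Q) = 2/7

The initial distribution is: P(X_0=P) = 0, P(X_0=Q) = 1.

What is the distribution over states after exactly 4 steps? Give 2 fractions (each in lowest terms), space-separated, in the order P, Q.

Answer: 1325/2401 1076/2401

Derivation:
Propagating the distribution step by step (d_{t+1} = d_t * P):
d_0 = (P=0, Q=1)
  d_1[P] = 0*3/7 + 1*5/7 = 5/7
  d_1[Q] = 0*4/7 + 1*2/7 = 2/7
d_1 = (P=5/7, Q=2/7)
  d_2[P] = 5/7*3/7 + 2/7*5/7 = 25/49
  d_2[Q] = 5/7*4/7 + 2/7*2/7 = 24/49
d_2 = (P=25/49, Q=24/49)
  d_3[P] = 25/49*3/7 + 24/49*5/7 = 195/343
  d_3[Q] = 25/49*4/7 + 24/49*2/7 = 148/343
d_3 = (P=195/343, Q=148/343)
  d_4[P] = 195/343*3/7 + 148/343*5/7 = 1325/2401
  d_4[Q] = 195/343*4/7 + 148/343*2/7 = 1076/2401
d_4 = (P=1325/2401, Q=1076/2401)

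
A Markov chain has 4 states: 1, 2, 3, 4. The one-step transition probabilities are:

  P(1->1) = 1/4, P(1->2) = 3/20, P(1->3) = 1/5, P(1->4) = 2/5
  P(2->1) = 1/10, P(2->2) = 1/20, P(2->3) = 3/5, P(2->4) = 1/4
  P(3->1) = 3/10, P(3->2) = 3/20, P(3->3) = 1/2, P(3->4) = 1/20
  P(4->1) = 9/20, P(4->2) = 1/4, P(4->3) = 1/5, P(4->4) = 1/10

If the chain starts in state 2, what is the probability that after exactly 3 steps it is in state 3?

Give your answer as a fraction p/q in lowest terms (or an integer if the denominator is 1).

Answer: 97/250

Derivation:
Computing P^3 by repeated multiplication:
P^1 =
  1: [1/4, 3/20, 1/5, 2/5]
  2: [1/10, 1/20, 3/5, 1/4]
  3: [3/10, 3/20, 1/2, 1/20]
  4: [9/20, 1/4, 1/5, 1/10]
P^2 =
  1: [127/400, 7/40, 8/25, 3/16]
  2: [129/400, 17/100, 2/5, 43/400]
  3: [21/80, 7/50, 41/100, 3/16]
  4: [97/400, 27/200, 9/25, 21/80]
P^3 =
  1: [1109/4000, 121/800, 183/500, 411/2000]
  2: [133/500, 23/160, 97/250, 809/4000]
  3: [287/1000, 619/4000, 379/1000, 717/4000]
  4: [1201/4000, 651/4000, 181/500, 7/40]

(P^3)[2 -> 3] = 97/250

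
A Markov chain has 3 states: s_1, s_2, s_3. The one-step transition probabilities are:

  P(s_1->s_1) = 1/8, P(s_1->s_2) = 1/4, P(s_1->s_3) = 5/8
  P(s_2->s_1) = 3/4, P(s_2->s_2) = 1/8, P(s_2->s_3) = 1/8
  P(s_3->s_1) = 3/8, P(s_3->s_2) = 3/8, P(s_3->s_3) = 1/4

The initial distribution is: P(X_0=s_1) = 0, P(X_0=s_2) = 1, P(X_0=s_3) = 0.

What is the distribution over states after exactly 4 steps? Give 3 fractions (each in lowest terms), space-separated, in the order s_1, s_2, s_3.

Propagating the distribution step by step (d_{t+1} = d_t * P):
d_0 = (s_1=0, s_2=1, s_3=0)
  d_1[s_1] = 0*1/8 + 1*3/4 + 0*3/8 = 3/4
  d_1[s_2] = 0*1/4 + 1*1/8 + 0*3/8 = 1/8
  d_1[s_3] = 0*5/8 + 1*1/8 + 0*1/4 = 1/8
d_1 = (s_1=3/4, s_2=1/8, s_3=1/8)
  d_2[s_1] = 3/4*1/8 + 1/8*3/4 + 1/8*3/8 = 15/64
  d_2[s_2] = 3/4*1/4 + 1/8*1/8 + 1/8*3/8 = 1/4
  d_2[s_3] = 3/4*5/8 + 1/8*1/8 + 1/8*1/4 = 33/64
d_2 = (s_1=15/64, s_2=1/4, s_3=33/64)
  d_3[s_1] = 15/64*1/8 + 1/4*3/4 + 33/64*3/8 = 105/256
  d_3[s_2] = 15/64*1/4 + 1/4*1/8 + 33/64*3/8 = 145/512
  d_3[s_3] = 15/64*5/8 + 1/4*1/8 + 33/64*1/4 = 157/512
d_3 = (s_1=105/256, s_2=145/512, s_3=157/512)
  d_4[s_1] = 105/256*1/8 + 145/512*3/4 + 157/512*3/8 = 1551/4096
  d_4[s_2] = 105/256*1/4 + 145/512*1/8 + 157/512*3/8 = 259/1024
  d_4[s_3] = 105/256*5/8 + 145/512*1/8 + 157/512*1/4 = 1509/4096
d_4 = (s_1=1551/4096, s_2=259/1024, s_3=1509/4096)

Answer: 1551/4096 259/1024 1509/4096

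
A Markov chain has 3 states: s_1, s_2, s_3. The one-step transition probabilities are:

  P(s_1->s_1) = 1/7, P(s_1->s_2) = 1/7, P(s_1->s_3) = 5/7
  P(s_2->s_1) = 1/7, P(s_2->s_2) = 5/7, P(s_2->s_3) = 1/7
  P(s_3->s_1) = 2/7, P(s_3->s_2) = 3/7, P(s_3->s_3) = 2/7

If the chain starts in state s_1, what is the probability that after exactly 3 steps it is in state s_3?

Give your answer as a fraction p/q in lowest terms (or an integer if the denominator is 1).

Computing P^3 by repeated multiplication:
P^1 =
  s_1: [1/7, 1/7, 5/7]
  s_2: [1/7, 5/7, 1/7]
  s_3: [2/7, 3/7, 2/7]
P^2 =
  s_1: [12/49, 3/7, 16/49]
  s_2: [8/49, 29/49, 12/49]
  s_3: [9/49, 23/49, 17/49]
P^3 =
  s_1: [65/343, 165/343, 113/343]
  s_2: [61/343, 27/49, 93/343]
  s_3: [66/343, 25/49, 102/343]

(P^3)[s_1 -> s_3] = 113/343

Answer: 113/343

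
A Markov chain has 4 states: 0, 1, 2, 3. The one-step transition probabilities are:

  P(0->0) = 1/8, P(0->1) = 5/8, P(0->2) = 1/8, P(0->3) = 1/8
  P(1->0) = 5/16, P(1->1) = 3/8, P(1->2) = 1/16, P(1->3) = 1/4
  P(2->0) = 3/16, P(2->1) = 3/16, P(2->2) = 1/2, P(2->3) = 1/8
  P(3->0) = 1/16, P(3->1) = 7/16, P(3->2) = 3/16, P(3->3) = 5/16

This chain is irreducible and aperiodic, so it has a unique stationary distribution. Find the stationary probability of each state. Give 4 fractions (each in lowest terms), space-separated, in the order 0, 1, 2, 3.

The stationary distribution satisfies pi = pi * P, i.e.:
  pi_0 = 1/8*pi_0 + 5/16*pi_1 + 3/16*pi_2 + 1/16*pi_3
  pi_1 = 5/8*pi_0 + 3/8*pi_1 + 3/16*pi_2 + 7/16*pi_3
  pi_2 = 1/8*pi_0 + 1/16*pi_1 + 1/2*pi_2 + 3/16*pi_3
  pi_3 = 1/8*pi_0 + 1/4*pi_1 + 1/8*pi_2 + 5/16*pi_3
with normalization: pi_0 + pi_1 + pi_2 + pi_3 = 1.

Using the first 3 balance equations plus normalization, the linear system A*pi = b is:
  [-7/8, 5/16, 3/16, 1/16] . pi = 0
  [5/8, -5/8, 3/16, 7/16] . pi = 0
  [1/8, 1/16, -1/2, 3/16] . pi = 0
  [1, 1, 1, 1] . pi = 1

Solving yields:
  pi_0 = 57/287
  pi_1 = 116/287
  pi_2 = 52/287
  pi_3 = 62/287

Verification (pi * P):
  57/287*1/8 + 116/287*5/16 + 52/287*3/16 + 62/287*1/16 = 57/287 = pi_0  (ok)
  57/287*5/8 + 116/287*3/8 + 52/287*3/16 + 62/287*7/16 = 116/287 = pi_1  (ok)
  57/287*1/8 + 116/287*1/16 + 52/287*1/2 + 62/287*3/16 = 52/287 = pi_2  (ok)
  57/287*1/8 + 116/287*1/4 + 52/287*1/8 + 62/287*5/16 = 62/287 = pi_3  (ok)

Answer: 57/287 116/287 52/287 62/287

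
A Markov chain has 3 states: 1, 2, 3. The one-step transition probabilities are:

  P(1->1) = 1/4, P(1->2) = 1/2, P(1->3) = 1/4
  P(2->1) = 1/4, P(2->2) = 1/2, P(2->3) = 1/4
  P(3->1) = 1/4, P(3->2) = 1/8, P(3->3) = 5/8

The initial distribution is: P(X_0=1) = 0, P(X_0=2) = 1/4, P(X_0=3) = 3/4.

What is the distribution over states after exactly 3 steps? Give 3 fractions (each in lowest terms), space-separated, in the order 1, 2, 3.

Answer: 1/4 679/2048 857/2048

Derivation:
Propagating the distribution step by step (d_{t+1} = d_t * P):
d_0 = (1=0, 2=1/4, 3=3/4)
  d_1[1] = 0*1/4 + 1/4*1/4 + 3/4*1/4 = 1/4
  d_1[2] = 0*1/2 + 1/4*1/2 + 3/4*1/8 = 7/32
  d_1[3] = 0*1/4 + 1/4*1/4 + 3/4*5/8 = 17/32
d_1 = (1=1/4, 2=7/32, 3=17/32)
  d_2[1] = 1/4*1/4 + 7/32*1/4 + 17/32*1/4 = 1/4
  d_2[2] = 1/4*1/2 + 7/32*1/2 + 17/32*1/8 = 77/256
  d_2[3] = 1/4*1/4 + 7/32*1/4 + 17/32*5/8 = 115/256
d_2 = (1=1/4, 2=77/256, 3=115/256)
  d_3[1] = 1/4*1/4 + 77/256*1/4 + 115/256*1/4 = 1/4
  d_3[2] = 1/4*1/2 + 77/256*1/2 + 115/256*1/8 = 679/2048
  d_3[3] = 1/4*1/4 + 77/256*1/4 + 115/256*5/8 = 857/2048
d_3 = (1=1/4, 2=679/2048, 3=857/2048)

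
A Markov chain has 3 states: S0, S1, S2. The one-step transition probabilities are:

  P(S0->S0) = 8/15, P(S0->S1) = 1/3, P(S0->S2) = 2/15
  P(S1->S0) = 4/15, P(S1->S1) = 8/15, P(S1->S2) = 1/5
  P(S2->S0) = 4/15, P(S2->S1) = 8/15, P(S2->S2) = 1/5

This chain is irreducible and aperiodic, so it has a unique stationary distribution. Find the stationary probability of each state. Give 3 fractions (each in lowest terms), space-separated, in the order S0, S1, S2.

Answer: 4/11 76/165 29/165

Derivation:
The stationary distribution satisfies pi = pi * P, i.e.:
  pi_S0 = 8/15*pi_S0 + 4/15*pi_S1 + 4/15*pi_S2
  pi_S1 = 1/3*pi_S0 + 8/15*pi_S1 + 8/15*pi_S2
  pi_S2 = 2/15*pi_S0 + 1/5*pi_S1 + 1/5*pi_S2
with normalization: pi_S0 + pi_S1 + pi_S2 = 1.

Using the first 2 balance equations plus normalization, the linear system A*pi = b is:
  [-7/15, 4/15, 4/15] . pi = 0
  [1/3, -7/15, 8/15] . pi = 0
  [1, 1, 1] . pi = 1

Solving yields:
  pi_S0 = 4/11
  pi_S1 = 76/165
  pi_S2 = 29/165

Verification (pi * P):
  4/11*8/15 + 76/165*4/15 + 29/165*4/15 = 4/11 = pi_S0  (ok)
  4/11*1/3 + 76/165*8/15 + 29/165*8/15 = 76/165 = pi_S1  (ok)
  4/11*2/15 + 76/165*1/5 + 29/165*1/5 = 29/165 = pi_S2  (ok)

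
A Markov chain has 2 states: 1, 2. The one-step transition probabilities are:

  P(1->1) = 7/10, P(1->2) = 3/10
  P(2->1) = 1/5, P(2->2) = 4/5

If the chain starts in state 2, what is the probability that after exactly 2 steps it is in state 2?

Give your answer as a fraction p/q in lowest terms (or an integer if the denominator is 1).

Answer: 7/10

Derivation:
Computing P^2 by repeated multiplication:
P^1 =
  1: [7/10, 3/10]
  2: [1/5, 4/5]
P^2 =
  1: [11/20, 9/20]
  2: [3/10, 7/10]

(P^2)[2 -> 2] = 7/10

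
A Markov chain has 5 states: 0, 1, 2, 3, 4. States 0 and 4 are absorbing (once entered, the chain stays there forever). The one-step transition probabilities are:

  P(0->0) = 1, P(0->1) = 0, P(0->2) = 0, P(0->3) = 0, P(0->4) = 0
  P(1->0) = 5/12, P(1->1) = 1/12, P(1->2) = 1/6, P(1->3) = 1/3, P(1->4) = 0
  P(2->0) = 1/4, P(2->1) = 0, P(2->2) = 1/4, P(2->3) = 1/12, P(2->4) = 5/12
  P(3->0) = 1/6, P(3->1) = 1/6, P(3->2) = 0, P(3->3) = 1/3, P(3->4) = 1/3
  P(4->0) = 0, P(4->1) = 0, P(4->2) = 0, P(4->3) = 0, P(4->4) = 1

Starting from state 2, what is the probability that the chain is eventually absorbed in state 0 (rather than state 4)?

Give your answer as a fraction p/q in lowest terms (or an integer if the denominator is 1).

Answer: 68/179

Derivation:
Let a_i = P(absorbed in 0 | start in state i).
Boundary conditions: a_0 = 1, a_4 = 0.
For each transient state i, a_i = sum_j P(i->j) * a_j:
  a_1 = 5/12*a_0 + 1/12*a_1 + 1/6*a_2 + 1/3*a_3 + 0*a_4
  a_2 = 1/4*a_0 + 0*a_1 + 1/4*a_2 + 1/12*a_3 + 5/12*a_4
  a_3 = 1/6*a_0 + 1/6*a_1 + 0*a_2 + 1/3*a_3 + 1/3*a_4

Substituting a_0 = 1 and a_4 = 0, rearrange to (I - Q) a = r where r[i] = P(i -> 0):
  [11/12, -1/6, -1/3] . (a_1, a_2, a_3) = 5/12
  [0, 3/4, -1/12] . (a_1, a_2, a_3) = 1/4
  [-1/6, 0, 2/3] . (a_1, a_2, a_3) = 1/6

Solving yields:
  a_1 = 121/179
  a_2 = 68/179
  a_3 = 75/179

Starting state is 2, so the absorption probability is a_2 = 68/179.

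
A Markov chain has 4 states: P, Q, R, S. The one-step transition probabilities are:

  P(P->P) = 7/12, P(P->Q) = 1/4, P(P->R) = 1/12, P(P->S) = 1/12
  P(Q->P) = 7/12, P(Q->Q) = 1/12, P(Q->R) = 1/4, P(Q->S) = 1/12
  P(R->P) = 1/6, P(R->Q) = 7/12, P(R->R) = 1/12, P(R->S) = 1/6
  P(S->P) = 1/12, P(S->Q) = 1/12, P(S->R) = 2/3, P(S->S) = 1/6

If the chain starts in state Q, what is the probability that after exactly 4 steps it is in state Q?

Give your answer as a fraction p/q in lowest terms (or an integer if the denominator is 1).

Answer: 901/3456

Derivation:
Computing P^4 by repeated multiplication:
P^1 =
  P: [7/12, 1/4, 1/12, 1/12]
  Q: [7/12, 1/12, 1/4, 1/12]
  R: [1/6, 7/12, 1/12, 1/6]
  S: [1/12, 1/12, 2/3, 1/6]
P^2 =
  P: [73/144, 2/9, 25/144, 7/72]
  Q: [7/16, 11/36, 7/48, 1/9]
  R: [67/144, 11/72, 5/18, 5/48]
  S: [2/9, 31/72, 7/36, 11/72]
P^3 =
  P: [799/1728, 55/216, 17/96, 61/576]
  Q: [269/576, 11/48, 43/216, 181/1728]
  R: [359/864, 259/864, 293/1728, 199/1728]
  S: [23/54, 47/216, 211/864, 97/864]
P^4 =
  P: [263/576, 2581/10368, 3889/20736, 739/6912]
  Q: [4645/10368, 901/3456, 3787/20736, 751/6912]
  R: [9437/20736, 2461/10368, 4157/20736, 185/1728]
  S: [4411/10368, 1433/5184, 1919/10368, 293/2592]

(P^4)[Q -> Q] = 901/3456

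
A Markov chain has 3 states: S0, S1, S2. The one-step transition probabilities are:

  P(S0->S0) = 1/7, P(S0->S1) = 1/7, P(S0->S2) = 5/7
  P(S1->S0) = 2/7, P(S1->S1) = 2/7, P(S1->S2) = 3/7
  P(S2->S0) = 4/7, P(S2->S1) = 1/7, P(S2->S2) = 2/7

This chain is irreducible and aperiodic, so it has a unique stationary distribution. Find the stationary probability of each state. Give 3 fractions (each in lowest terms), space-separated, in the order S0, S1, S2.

The stationary distribution satisfies pi = pi * P, i.e.:
  pi_S0 = 1/7*pi_S0 + 2/7*pi_S1 + 4/7*pi_S2
  pi_S1 = 1/7*pi_S0 + 2/7*pi_S1 + 1/7*pi_S2
  pi_S2 = 5/7*pi_S0 + 3/7*pi_S1 + 2/7*pi_S2
with normalization: pi_S0 + pi_S1 + pi_S2 = 1.

Using the first 2 balance equations plus normalization, the linear system A*pi = b is:
  [-6/7, 2/7, 4/7] . pi = 0
  [1/7, -5/7, 1/7] . pi = 0
  [1, 1, 1] . pi = 1

Solving yields:
  pi_S0 = 11/30
  pi_S1 = 1/6
  pi_S2 = 7/15

Verification (pi * P):
  11/30*1/7 + 1/6*2/7 + 7/15*4/7 = 11/30 = pi_S0  (ok)
  11/30*1/7 + 1/6*2/7 + 7/15*1/7 = 1/6 = pi_S1  (ok)
  11/30*5/7 + 1/6*3/7 + 7/15*2/7 = 7/15 = pi_S2  (ok)

Answer: 11/30 1/6 7/15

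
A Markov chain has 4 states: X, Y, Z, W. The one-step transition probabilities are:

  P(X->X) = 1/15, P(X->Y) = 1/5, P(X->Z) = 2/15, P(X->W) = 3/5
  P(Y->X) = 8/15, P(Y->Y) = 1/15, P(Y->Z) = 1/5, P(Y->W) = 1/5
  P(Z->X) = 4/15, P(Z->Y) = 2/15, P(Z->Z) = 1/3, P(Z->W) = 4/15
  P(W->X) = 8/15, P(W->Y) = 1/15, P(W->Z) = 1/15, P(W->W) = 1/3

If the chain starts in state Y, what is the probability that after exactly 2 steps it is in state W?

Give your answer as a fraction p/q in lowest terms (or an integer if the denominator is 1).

Computing P^2 by repeated multiplication:
P^1 =
  X: [1/15, 1/5, 2/15, 3/5]
  Y: [8/15, 1/15, 1/5, 1/5]
  Z: [4/15, 2/15, 1/3, 4/15]
  W: [8/15, 1/15, 1/15, 1/3]
P^2 =
  X: [7/15, 19/225, 2/15, 71/225]
  Y: [52/225, 34/225, 37/225, 34/75]
  Z: [8/25, 28/225, 43/225, 82/225]
  W: [4/15, 32/225, 29/225, 104/225]

(P^2)[Y -> W] = 34/75

Answer: 34/75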